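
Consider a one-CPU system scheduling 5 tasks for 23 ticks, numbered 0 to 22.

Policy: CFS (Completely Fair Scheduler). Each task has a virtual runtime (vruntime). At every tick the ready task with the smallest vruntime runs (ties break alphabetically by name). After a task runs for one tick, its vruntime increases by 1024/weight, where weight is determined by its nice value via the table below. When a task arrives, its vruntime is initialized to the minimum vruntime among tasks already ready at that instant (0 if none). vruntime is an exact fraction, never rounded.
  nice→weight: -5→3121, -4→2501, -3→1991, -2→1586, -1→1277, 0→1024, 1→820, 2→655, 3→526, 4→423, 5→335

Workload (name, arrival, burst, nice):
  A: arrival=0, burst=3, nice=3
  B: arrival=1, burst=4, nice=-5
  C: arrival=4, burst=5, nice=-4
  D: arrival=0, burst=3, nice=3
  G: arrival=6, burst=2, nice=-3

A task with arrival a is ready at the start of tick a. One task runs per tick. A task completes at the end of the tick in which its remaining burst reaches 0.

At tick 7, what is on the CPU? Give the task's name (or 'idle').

running at tick 7 = G

t=0: vr[A=0 D=0] → run A
t=1: vr[A=512/263 B=0 D=0] → run B
t=2: vr[A=512/263 B=1024/3121 D=0] → run D
t=3: vr[A=512/263 B=1024/3121 D=512/263] → run B
t=4: vr[A=512/263 B=2048/3121 C=2048/3121 D=512/263] → run B
t=5: vr[A=512/263 B=3072/3121 C=2048/3121 D=512/263] → run C
t=6: vr[A=512/263 B=3072/3121 C=8317952/7805621 D=512/263 G=3072/3121] → run B
t=7: vr[A=512/263 C=8317952/7805621 D=512/263 G=3072/3121] → run G
t=8: vr[A=512/263 C=8317952/7805621 D=512/263 G=9312256/6213911] → run C
t=9: vr[A=512/263 C=11513856/7805621 D=512/263 G=9312256/6213911] → run C
t=10: vr[A=512/263 C=14709760/7805621 D=512/263 G=9312256/6213911] → run G
t=11: vr[A=512/263 C=14709760/7805621 D=512/263] → run C
t=12: vr[A=512/263 C=17905664/7805621 D=512/263] → run A
t=13: vr[A=1024/263 C=17905664/7805621 D=512/263] → run D
t=14: vr[A=1024/263 C=17905664/7805621 D=1024/263] → run C
t=15: vr[A=1024/263 D=1024/263] → run A
t=16: vr[D=1024/263] → run D
t=17: (idle)
t=18: (idle)
t=19: (idle)
t=20: (idle)
t=21: (idle)
t=22: (idle)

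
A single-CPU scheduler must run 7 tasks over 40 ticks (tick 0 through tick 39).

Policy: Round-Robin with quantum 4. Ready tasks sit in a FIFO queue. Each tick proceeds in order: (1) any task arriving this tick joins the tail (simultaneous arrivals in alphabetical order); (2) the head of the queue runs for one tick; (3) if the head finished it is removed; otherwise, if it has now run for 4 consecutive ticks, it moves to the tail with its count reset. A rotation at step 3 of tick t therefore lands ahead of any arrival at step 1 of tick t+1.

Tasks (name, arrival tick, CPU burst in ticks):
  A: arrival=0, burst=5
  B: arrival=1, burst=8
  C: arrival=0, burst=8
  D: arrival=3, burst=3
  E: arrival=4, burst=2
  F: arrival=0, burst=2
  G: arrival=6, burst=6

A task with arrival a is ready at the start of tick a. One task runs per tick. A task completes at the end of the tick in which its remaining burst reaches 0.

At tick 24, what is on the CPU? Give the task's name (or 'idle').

t=0: queue=[A,C,F] q_used=0 → run A
t=1: queue=[A,C,F,B] q_used=1 → run A
t=2: queue=[A,C,F,B] q_used=2 → run A
t=3: queue=[A,C,F,B,D] q_used=3 → run A
t=4: queue=[C,F,B,D,A,E] q_used=0 → run C
t=5: queue=[C,F,B,D,A,E] q_used=1 → run C
t=6: queue=[C,F,B,D,A,E,G] q_used=2 → run C
t=7: queue=[C,F,B,D,A,E,G] q_used=3 → run C
t=8: queue=[F,B,D,A,E,G,C] q_used=0 → run F
t=9: queue=[F,B,D,A,E,G,C] q_used=1 → run F
t=10: queue=[B,D,A,E,G,C] q_used=0 → run B
t=11: queue=[B,D,A,E,G,C] q_used=1 → run B
t=12: queue=[B,D,A,E,G,C] q_used=2 → run B
t=13: queue=[B,D,A,E,G,C] q_used=3 → run B
t=14: queue=[D,A,E,G,C,B] q_used=0 → run D
t=15: queue=[D,A,E,G,C,B] q_used=1 → run D
t=16: queue=[D,A,E,G,C,B] q_used=2 → run D
t=17: queue=[A,E,G,C,B] q_used=0 → run A
t=18: queue=[E,G,C,B] q_used=0 → run E
t=19: queue=[E,G,C,B] q_used=1 → run E
t=20: queue=[G,C,B] q_used=0 → run G
t=21: queue=[G,C,B] q_used=1 → run G
t=22: queue=[G,C,B] q_used=2 → run G
t=23: queue=[G,C,B] q_used=3 → run G
t=24: queue=[C,B,G] q_used=0 → run C
t=25: queue=[C,B,G] q_used=1 → run C
t=26: queue=[C,B,G] q_used=2 → run C
t=27: queue=[C,B,G] q_used=3 → run C
t=28: queue=[B,G] q_used=0 → run B
t=29: queue=[B,G] q_used=1 → run B
t=30: queue=[B,G] q_used=2 → run B
t=31: queue=[B,G] q_used=3 → run B
t=32: queue=[G] q_used=0 → run G
t=33: queue=[G] q_used=1 → run G
t=34: (idle)
t=35: (idle)
t=36: (idle)
t=37: (idle)
t=38: (idle)
t=39: (idle)

running at tick 24 = C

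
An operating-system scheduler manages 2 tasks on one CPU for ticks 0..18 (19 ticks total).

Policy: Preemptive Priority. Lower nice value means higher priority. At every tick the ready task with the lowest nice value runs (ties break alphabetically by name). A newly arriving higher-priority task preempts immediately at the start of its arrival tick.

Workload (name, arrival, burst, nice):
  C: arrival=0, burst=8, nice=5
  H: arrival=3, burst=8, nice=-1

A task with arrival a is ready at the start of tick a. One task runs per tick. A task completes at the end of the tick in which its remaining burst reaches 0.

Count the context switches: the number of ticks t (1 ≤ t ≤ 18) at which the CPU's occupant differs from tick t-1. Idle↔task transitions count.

t=0: ready={C} → run C
t=1: ready={C} → run C
t=2: ready={C} → run C
t=3: ready={C,H} → run H
t=4: ready={C,H} → run H
t=5: ready={C,H} → run H
t=6: ready={C,H} → run H
t=7: ready={C,H} → run H
t=8: ready={C,H} → run H
t=9: ready={C,H} → run H
t=10: ready={C,H} → run H
t=11: ready={C} → run C
t=12: ready={C} → run C
t=13: ready={C} → run C
t=14: ready={C} → run C
t=15: ready={C} → run C
t=16: (idle)
t=17: (idle)
t=18: (idle)

context switches = 3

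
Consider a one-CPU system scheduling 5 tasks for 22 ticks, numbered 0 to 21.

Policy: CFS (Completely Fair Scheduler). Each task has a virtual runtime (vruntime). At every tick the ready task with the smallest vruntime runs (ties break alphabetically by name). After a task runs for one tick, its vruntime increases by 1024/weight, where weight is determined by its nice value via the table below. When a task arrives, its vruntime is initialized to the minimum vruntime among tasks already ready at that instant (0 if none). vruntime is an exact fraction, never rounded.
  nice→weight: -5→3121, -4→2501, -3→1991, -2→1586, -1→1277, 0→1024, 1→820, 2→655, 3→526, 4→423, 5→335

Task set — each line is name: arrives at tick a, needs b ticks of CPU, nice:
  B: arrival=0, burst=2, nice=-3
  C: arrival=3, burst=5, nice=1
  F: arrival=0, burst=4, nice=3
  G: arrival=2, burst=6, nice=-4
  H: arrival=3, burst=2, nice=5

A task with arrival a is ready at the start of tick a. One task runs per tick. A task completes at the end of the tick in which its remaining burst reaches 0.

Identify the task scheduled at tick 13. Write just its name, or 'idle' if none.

t=0: vr[B=0 F=0] → run B
t=1: vr[B=1024/1991 F=0] → run F
t=2: vr[B=1024/1991 F=512/263 G=1024/1991] → run B
t=3: vr[C=1024/1991 F=512/263 G=1024/1991 H=1024/1991] → run C
t=4: vr[C=719616/408155 F=512/263 G=1024/1991 H=1024/1991] → run G
t=5: vr[C=719616/408155 F=512/263 G=4599808/4979491 H=1024/1991] → run H
t=6: vr[C=719616/408155 F=512/263 G=4599808/4979491 H=2381824/666985] → run G
t=7: vr[C=719616/408155 F=512/263 G=6638592/4979491 H=2381824/666985] → run G
t=8: vr[C=719616/408155 F=512/263 G=8677376/4979491 H=2381824/666985] → run G
t=9: vr[C=719616/408155 F=512/263 G=10716160/4979491 H=2381824/666985] → run C
t=10: vr[C=1229312/408155 F=512/263 G=10716160/4979491 H=2381824/666985] → run F
t=11: vr[C=1229312/408155 F=1024/263 G=10716160/4979491 H=2381824/666985] → run G
t=12: vr[C=1229312/408155 F=1024/263 G=12754944/4979491 H=2381824/666985] → run G
t=13: vr[C=1229312/408155 F=1024/263 H=2381824/666985] → run C
t=14: vr[C=1739008/408155 F=1024/263 H=2381824/666985] → run H
t=15: vr[C=1739008/408155 F=1024/263] → run F
t=16: vr[C=1739008/408155 F=1536/263] → run C
t=17: vr[C=2248704/408155 F=1536/263] → run C
t=18: vr[F=1536/263] → run F
t=19: (idle)
t=20: (idle)
t=21: (idle)

running at tick 13 = C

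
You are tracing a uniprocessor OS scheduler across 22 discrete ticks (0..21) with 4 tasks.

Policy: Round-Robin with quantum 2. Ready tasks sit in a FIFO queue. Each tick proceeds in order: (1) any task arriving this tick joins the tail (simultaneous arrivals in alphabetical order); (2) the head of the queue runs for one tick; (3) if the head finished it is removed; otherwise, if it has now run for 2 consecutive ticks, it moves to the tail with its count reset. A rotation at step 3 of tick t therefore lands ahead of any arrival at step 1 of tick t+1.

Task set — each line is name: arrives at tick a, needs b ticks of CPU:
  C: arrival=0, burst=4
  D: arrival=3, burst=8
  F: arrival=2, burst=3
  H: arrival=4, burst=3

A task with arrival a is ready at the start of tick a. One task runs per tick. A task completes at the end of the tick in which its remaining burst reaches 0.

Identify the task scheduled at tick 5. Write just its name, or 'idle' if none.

running at tick 5 = F

t=0: queue=[C] q_used=0 → run C
t=1: queue=[C] q_used=1 → run C
t=2: queue=[C,F] q_used=0 → run C
t=3: queue=[C,F,D] q_used=1 → run C
t=4: queue=[F,D,H] q_used=0 → run F
t=5: queue=[F,D,H] q_used=1 → run F
t=6: queue=[D,H,F] q_used=0 → run D
t=7: queue=[D,H,F] q_used=1 → run D
t=8: queue=[H,F,D] q_used=0 → run H
t=9: queue=[H,F,D] q_used=1 → run H
t=10: queue=[F,D,H] q_used=0 → run F
t=11: queue=[D,H] q_used=0 → run D
t=12: queue=[D,H] q_used=1 → run D
t=13: queue=[H,D] q_used=0 → run H
t=14: queue=[D] q_used=0 → run D
t=15: queue=[D] q_used=1 → run D
t=16: queue=[D] q_used=0 → run D
t=17: queue=[D] q_used=1 → run D
t=18: (idle)
t=19: (idle)
t=20: (idle)
t=21: (idle)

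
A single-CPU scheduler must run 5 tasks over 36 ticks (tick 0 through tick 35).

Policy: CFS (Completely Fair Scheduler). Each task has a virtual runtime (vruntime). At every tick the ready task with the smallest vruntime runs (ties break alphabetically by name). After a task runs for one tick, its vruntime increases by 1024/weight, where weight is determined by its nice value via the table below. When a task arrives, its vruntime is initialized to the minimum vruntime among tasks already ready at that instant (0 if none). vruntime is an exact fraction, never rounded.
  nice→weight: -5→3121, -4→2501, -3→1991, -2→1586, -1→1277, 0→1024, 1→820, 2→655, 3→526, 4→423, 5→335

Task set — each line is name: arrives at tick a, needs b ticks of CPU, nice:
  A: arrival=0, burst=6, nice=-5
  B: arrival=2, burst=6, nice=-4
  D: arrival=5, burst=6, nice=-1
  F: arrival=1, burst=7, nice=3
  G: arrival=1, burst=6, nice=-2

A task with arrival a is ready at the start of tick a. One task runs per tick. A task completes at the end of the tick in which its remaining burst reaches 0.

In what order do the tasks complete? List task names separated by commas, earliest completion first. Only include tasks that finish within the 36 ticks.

completion order = A, B, G, D, F

t=0: vr[A=0] → run A
t=1: vr[A=1024/3121 F=1024/3121 G=1024/3121] → run A
t=2: vr[A=2048/3121 B=1024/3121 F=1024/3121 G=1024/3121] → run B
t=3: vr[A=2048/3121 B=5756928/7805621 F=1024/3121 G=1024/3121] → run F
t=4: vr[A=2048/3121 B=5756928/7805621 F=1867264/820823 G=1024/3121] → run G
t=5: vr[A=2048/3121 B=5756928/7805621 D=2048/3121 F=1867264/820823 G=2409984/2474953] → run A
t=6: vr[A=3072/3121 B=5756928/7805621 D=2048/3121 F=1867264/820823 G=2409984/2474953] → run D
t=7: vr[A=3072/3121 B=5756928/7805621 D=5811200/3985517 F=1867264/820823 G=2409984/2474953] → run B
t=8: vr[A=3072/3121 B=8952832/7805621 D=5811200/3985517 F=1867264/820823 G=2409984/2474953] → run G
t=9: vr[A=3072/3121 B=8952832/7805621 D=5811200/3985517 F=1867264/820823 G=4007936/2474953] → run A
t=10: vr[A=4096/3121 B=8952832/7805621 D=5811200/3985517 F=1867264/820823 G=4007936/2474953] → run B
t=11: vr[A=4096/3121 B=12148736/7805621 D=5811200/3985517 F=1867264/820823 G=4007936/2474953] → run A
t=12: vr[A=5120/3121 B=12148736/7805621 D=5811200/3985517 F=1867264/820823 G=4007936/2474953] → run D
t=13: vr[A=5120/3121 B=12148736/7805621 D=9007104/3985517 F=1867264/820823 G=4007936/2474953] → run B
t=14: vr[A=5120/3121 B=15344640/7805621 D=9007104/3985517 F=1867264/820823 G=4007936/2474953] → run G
t=15: vr[A=5120/3121 B=15344640/7805621 D=9007104/3985517 F=1867264/820823 G=5605888/2474953] → run A
t=16: vr[B=15344640/7805621 D=9007104/3985517 F=1867264/820823 G=5605888/2474953] → run B
t=17: vr[B=18540544/7805621 D=9007104/3985517 F=1867264/820823 G=5605888/2474953] → run D
t=18: vr[B=18540544/7805621 D=12203008/3985517 F=1867264/820823 G=5605888/2474953] → run G
t=19: vr[B=18540544/7805621 D=12203008/3985517 F=1867264/820823 G=7203840/2474953] → run F
t=20: vr[B=18540544/7805621 D=12203008/3985517 F=3465216/820823 G=7203840/2474953] → run B
t=21: vr[D=12203008/3985517 F=3465216/820823 G=7203840/2474953] → run G
t=22: vr[D=12203008/3985517 F=3465216/820823 G=8801792/2474953] → run D
t=23: vr[D=15398912/3985517 F=3465216/820823 G=8801792/2474953] → run G
t=24: vr[D=15398912/3985517 F=3465216/820823] → run D
t=25: vr[D=18594816/3985517 F=3465216/820823] → run F
t=26: vr[D=18594816/3985517 F=5063168/820823] → run D
t=27: vr[F=5063168/820823] → run F
t=28: vr[F=6661120/820823] → run F
t=29: vr[F=8259072/820823] → run F
t=30: vr[F=9857024/820823] → run F
t=31: (idle)
t=32: (idle)
t=33: (idle)
t=34: (idle)
t=35: (idle)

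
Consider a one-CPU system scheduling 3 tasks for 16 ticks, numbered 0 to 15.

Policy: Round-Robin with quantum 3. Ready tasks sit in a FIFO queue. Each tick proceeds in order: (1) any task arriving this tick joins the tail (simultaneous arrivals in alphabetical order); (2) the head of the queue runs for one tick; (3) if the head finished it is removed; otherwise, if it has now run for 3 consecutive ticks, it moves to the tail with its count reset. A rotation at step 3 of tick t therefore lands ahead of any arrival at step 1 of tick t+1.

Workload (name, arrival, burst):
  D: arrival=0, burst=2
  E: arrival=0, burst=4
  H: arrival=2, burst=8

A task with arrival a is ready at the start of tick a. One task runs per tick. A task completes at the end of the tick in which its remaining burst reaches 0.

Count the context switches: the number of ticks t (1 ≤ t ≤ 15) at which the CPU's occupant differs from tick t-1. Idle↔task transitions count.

context switches = 5

t=0: queue=[D,E] q_used=0 → run D
t=1: queue=[D,E] q_used=1 → run D
t=2: queue=[E,H] q_used=0 → run E
t=3: queue=[E,H] q_used=1 → run E
t=4: queue=[E,H] q_used=2 → run E
t=5: queue=[H,E] q_used=0 → run H
t=6: queue=[H,E] q_used=1 → run H
t=7: queue=[H,E] q_used=2 → run H
t=8: queue=[E,H] q_used=0 → run E
t=9: queue=[H] q_used=0 → run H
t=10: queue=[H] q_used=1 → run H
t=11: queue=[H] q_used=2 → run H
t=12: queue=[H] q_used=0 → run H
t=13: queue=[H] q_used=1 → run H
t=14: (idle)
t=15: (idle)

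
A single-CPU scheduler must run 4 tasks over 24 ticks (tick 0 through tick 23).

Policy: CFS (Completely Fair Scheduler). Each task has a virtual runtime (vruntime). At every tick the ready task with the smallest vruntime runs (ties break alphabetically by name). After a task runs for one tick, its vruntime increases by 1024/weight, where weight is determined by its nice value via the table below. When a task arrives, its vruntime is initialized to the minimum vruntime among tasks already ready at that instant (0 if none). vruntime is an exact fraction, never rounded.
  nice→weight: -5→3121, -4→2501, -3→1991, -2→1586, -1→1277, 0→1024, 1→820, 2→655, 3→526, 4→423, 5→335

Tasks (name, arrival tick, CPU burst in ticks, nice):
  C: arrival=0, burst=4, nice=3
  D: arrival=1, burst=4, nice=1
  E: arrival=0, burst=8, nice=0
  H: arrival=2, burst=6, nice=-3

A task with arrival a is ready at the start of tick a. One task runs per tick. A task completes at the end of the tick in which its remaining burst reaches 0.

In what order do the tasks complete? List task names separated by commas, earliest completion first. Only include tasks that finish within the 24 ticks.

t=0: vr[C=0 E=0] → run C
t=1: vr[C=512/263 D=0 E=0] → run D
t=2: vr[C=512/263 D=256/205 E=0 H=0] → run E
t=3: vr[C=512/263 D=256/205 E=1 H=0] → run H
t=4: vr[C=512/263 D=256/205 E=1 H=1024/1991] → run H
t=5: vr[C=512/263 D=256/205 E=1 H=2048/1991] → run E
t=6: vr[C=512/263 D=256/205 E=2 H=2048/1991] → run H
t=7: vr[C=512/263 D=256/205 E=2 H=3072/1991] → run D
t=8: vr[C=512/263 D=512/205 E=2 H=3072/1991] → run H
t=9: vr[C=512/263 D=512/205 E=2 H=4096/1991] → run C
t=10: vr[C=1024/263 D=512/205 E=2 H=4096/1991] → run E
t=11: vr[C=1024/263 D=512/205 E=3 H=4096/1991] → run H
t=12: vr[C=1024/263 D=512/205 E=3 H=5120/1991] → run D
t=13: vr[C=1024/263 D=768/205 E=3 H=5120/1991] → run H
t=14: vr[C=1024/263 D=768/205 E=3] → run E
t=15: vr[C=1024/263 D=768/205 E=4] → run D
t=16: vr[C=1024/263 E=4] → run C
t=17: vr[C=1536/263 E=4] → run E
t=18: vr[C=1536/263 E=5] → run E
t=19: vr[C=1536/263 E=6] → run C
t=20: vr[E=6] → run E
t=21: vr[E=7] → run E
t=22: (idle)
t=23: (idle)

completion order = H, D, C, E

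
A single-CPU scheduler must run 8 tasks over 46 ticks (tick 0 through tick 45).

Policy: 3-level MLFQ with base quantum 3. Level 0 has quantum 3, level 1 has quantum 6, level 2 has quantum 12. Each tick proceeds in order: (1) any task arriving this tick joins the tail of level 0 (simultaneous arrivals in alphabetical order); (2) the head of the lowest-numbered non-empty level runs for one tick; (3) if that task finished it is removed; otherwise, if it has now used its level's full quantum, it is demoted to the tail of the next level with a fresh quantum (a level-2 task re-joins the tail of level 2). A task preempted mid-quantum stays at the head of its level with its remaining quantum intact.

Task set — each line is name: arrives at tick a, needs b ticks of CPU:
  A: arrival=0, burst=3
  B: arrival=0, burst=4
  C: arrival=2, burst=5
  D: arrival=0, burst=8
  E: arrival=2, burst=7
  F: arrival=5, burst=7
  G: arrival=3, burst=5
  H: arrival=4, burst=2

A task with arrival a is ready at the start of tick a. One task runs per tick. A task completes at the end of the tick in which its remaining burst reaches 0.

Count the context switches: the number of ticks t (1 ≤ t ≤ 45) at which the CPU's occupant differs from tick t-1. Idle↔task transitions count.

t=0: L0/L1/L2 = ABD/-/- → run A
t=1: L0/L1/L2 = ABD/-/- → run A
t=2: L0/L1/L2 = ABDCE/-/- → run A
t=3: L0/L1/L2 = BDCEG/-/- → run B
t=4: L0/L1/L2 = BDCEGH/-/- → run B
t=5: L0/L1/L2 = BDCEGHF/-/- → run B
t=6: L0/L1/L2 = DCEGHF/B/- → run D
t=7: L0/L1/L2 = DCEGHF/B/- → run D
t=8: L0/L1/L2 = DCEGHF/B/- → run D
t=9: L0/L1/L2 = CEGHF/BD/- → run C
t=10: L0/L1/L2 = CEGHF/BD/- → run C
t=11: L0/L1/L2 = CEGHF/BD/- → run C
t=12: L0/L1/L2 = EGHF/BDC/- → run E
t=13: L0/L1/L2 = EGHF/BDC/- → run E
t=14: L0/L1/L2 = EGHF/BDC/- → run E
t=15: L0/L1/L2 = GHF/BDCE/- → run G
t=16: L0/L1/L2 = GHF/BDCE/- → run G
t=17: L0/L1/L2 = GHF/BDCE/- → run G
t=18: L0/L1/L2 = HF/BDCEG/- → run H
t=19: L0/L1/L2 = HF/BDCEG/- → run H
t=20: L0/L1/L2 = F/BDCEG/- → run F
t=21: L0/L1/L2 = F/BDCEG/- → run F
t=22: L0/L1/L2 = F/BDCEG/- → run F
t=23: L0/L1/L2 = -/BDCEGF/- → run B
t=24: L0/L1/L2 = -/DCEGF/- → run D
t=25: L0/L1/L2 = -/DCEGF/- → run D
t=26: L0/L1/L2 = -/DCEGF/- → run D
t=27: L0/L1/L2 = -/DCEGF/- → run D
t=28: L0/L1/L2 = -/DCEGF/- → run D
t=29: L0/L1/L2 = -/CEGF/- → run C
t=30: L0/L1/L2 = -/CEGF/- → run C
t=31: L0/L1/L2 = -/EGF/- → run E
t=32: L0/L1/L2 = -/EGF/- → run E
t=33: L0/L1/L2 = -/EGF/- → run E
t=34: L0/L1/L2 = -/EGF/- → run E
t=35: L0/L1/L2 = -/GF/- → run G
t=36: L0/L1/L2 = -/GF/- → run G
t=37: L0/L1/L2 = -/F/- → run F
t=38: L0/L1/L2 = -/F/- → run F
t=39: L0/L1/L2 = -/F/- → run F
t=40: L0/L1/L2 = -/F/- → run F
t=41: (idle)
t=42: (idle)
t=43: (idle)
t=44: (idle)
t=45: (idle)

context switches = 14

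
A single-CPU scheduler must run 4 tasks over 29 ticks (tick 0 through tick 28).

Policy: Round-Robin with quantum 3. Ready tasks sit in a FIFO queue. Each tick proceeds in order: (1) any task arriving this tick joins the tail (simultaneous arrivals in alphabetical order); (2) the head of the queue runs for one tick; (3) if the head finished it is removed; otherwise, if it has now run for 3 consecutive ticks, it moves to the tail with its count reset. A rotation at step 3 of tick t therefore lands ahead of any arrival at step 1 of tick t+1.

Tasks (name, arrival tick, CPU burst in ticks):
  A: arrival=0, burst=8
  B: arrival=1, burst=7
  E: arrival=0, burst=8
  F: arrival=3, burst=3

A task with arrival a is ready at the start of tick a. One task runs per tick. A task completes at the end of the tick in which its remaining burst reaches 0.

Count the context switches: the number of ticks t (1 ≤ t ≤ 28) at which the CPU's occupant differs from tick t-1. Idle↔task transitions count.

t=0: queue=[A,E] q_used=0 → run A
t=1: queue=[A,E,B] q_used=1 → run A
t=2: queue=[A,E,B] q_used=2 → run A
t=3: queue=[E,B,A,F] q_used=0 → run E
t=4: queue=[E,B,A,F] q_used=1 → run E
t=5: queue=[E,B,A,F] q_used=2 → run E
t=6: queue=[B,A,F,E] q_used=0 → run B
t=7: queue=[B,A,F,E] q_used=1 → run B
t=8: queue=[B,A,F,E] q_used=2 → run B
t=9: queue=[A,F,E,B] q_used=0 → run A
t=10: queue=[A,F,E,B] q_used=1 → run A
t=11: queue=[A,F,E,B] q_used=2 → run A
t=12: queue=[F,E,B,A] q_used=0 → run F
t=13: queue=[F,E,B,A] q_used=1 → run F
t=14: queue=[F,E,B,A] q_used=2 → run F
t=15: queue=[E,B,A] q_used=0 → run E
t=16: queue=[E,B,A] q_used=1 → run E
t=17: queue=[E,B,A] q_used=2 → run E
t=18: queue=[B,A,E] q_used=0 → run B
t=19: queue=[B,A,E] q_used=1 → run B
t=20: queue=[B,A,E] q_used=2 → run B
t=21: queue=[A,E,B] q_used=0 → run A
t=22: queue=[A,E,B] q_used=1 → run A
t=23: queue=[E,B] q_used=0 → run E
t=24: queue=[E,B] q_used=1 → run E
t=25: queue=[B] q_used=0 → run B
t=26: (idle)
t=27: (idle)
t=28: (idle)

context switches = 10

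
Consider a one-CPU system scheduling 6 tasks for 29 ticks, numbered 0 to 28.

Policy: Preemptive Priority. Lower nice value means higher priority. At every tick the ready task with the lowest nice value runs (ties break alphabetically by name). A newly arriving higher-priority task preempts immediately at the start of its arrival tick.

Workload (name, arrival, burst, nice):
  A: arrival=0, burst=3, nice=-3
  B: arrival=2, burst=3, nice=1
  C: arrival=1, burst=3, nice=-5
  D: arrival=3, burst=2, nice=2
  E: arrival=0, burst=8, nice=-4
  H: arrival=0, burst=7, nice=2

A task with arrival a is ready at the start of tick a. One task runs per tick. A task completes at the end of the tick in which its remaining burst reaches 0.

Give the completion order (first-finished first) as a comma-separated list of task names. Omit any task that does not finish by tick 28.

t=0: ready={A,E,H} → run E
t=1: ready={A,C,E,H} → run C
t=2: ready={A,B,C,E,H} → run C
t=3: ready={A,B,C,D,E,H} → run C
t=4: ready={A,B,D,E,H} → run E
t=5: ready={A,B,D,E,H} → run E
t=6: ready={A,B,D,E,H} → run E
t=7: ready={A,B,D,E,H} → run E
t=8: ready={A,B,D,E,H} → run E
t=9: ready={A,B,D,E,H} → run E
t=10: ready={A,B,D,E,H} → run E
t=11: ready={A,B,D,H} → run A
t=12: ready={A,B,D,H} → run A
t=13: ready={A,B,D,H} → run A
t=14: ready={B,D,H} → run B
t=15: ready={B,D,H} → run B
t=16: ready={B,D,H} → run B
t=17: ready={D,H} → run D
t=18: ready={D,H} → run D
t=19: ready={H} → run H
t=20: ready={H} → run H
t=21: ready={H} → run H
t=22: ready={H} → run H
t=23: ready={H} → run H
t=24: ready={H} → run H
t=25: ready={H} → run H
t=26: (idle)
t=27: (idle)
t=28: (idle)

completion order = C, E, A, B, D, H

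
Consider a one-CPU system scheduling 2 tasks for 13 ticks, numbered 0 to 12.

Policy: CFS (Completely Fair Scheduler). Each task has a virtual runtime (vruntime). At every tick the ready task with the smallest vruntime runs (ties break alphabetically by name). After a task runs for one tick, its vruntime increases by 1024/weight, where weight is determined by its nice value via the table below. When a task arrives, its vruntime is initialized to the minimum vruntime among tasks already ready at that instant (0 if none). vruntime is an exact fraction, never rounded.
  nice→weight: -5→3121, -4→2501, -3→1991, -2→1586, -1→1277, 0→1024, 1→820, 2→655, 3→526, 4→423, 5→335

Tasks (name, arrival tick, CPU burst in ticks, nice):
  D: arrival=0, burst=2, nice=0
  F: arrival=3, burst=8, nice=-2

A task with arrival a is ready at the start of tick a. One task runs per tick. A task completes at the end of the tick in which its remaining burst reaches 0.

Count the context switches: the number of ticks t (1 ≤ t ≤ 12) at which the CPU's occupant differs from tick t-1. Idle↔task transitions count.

context switches = 3

t=0: vr[D=0] → run D
t=1: vr[D=1] → run D
t=2: (idle)
t=3: vr[F=0] → run F
t=4: vr[F=512/793] → run F
t=5: vr[F=1024/793] → run F
t=6: vr[F=1536/793] → run F
t=7: vr[F=2048/793] → run F
t=8: vr[F=2560/793] → run F
t=9: vr[F=3072/793] → run F
t=10: vr[F=3584/793] → run F
t=11: (idle)
t=12: (idle)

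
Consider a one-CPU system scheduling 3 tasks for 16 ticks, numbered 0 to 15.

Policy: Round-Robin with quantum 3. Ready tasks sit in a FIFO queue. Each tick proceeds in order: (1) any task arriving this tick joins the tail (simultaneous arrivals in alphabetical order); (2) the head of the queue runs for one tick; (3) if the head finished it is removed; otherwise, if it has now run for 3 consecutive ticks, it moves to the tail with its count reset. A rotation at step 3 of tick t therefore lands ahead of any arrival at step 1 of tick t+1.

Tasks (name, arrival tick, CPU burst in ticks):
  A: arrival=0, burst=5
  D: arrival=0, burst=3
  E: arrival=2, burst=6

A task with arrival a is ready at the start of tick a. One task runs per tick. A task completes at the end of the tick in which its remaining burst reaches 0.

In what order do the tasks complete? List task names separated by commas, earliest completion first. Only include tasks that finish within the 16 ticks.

t=0: queue=[A,D] q_used=0 → run A
t=1: queue=[A,D] q_used=1 → run A
t=2: queue=[A,D,E] q_used=2 → run A
t=3: queue=[D,E,A] q_used=0 → run D
t=4: queue=[D,E,A] q_used=1 → run D
t=5: queue=[D,E,A] q_used=2 → run D
t=6: queue=[E,A] q_used=0 → run E
t=7: queue=[E,A] q_used=1 → run E
t=8: queue=[E,A] q_used=2 → run E
t=9: queue=[A,E] q_used=0 → run A
t=10: queue=[A,E] q_used=1 → run A
t=11: queue=[E] q_used=0 → run E
t=12: queue=[E] q_used=1 → run E
t=13: queue=[E] q_used=2 → run E
t=14: (idle)
t=15: (idle)

completion order = D, A, E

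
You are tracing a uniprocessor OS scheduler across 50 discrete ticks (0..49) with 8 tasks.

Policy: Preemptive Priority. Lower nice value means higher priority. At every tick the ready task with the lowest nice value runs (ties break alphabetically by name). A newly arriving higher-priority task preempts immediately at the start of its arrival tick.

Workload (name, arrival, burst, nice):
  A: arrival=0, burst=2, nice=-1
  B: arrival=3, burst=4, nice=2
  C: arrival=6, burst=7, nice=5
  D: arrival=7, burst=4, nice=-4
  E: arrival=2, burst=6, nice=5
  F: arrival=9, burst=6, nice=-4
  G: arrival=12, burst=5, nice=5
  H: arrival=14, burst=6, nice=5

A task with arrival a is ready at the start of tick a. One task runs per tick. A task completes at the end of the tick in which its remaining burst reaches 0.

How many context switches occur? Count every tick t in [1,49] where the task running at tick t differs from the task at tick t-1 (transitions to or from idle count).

t=0: ready={A} → run A
t=1: ready={A} → run A
t=2: ready={E} → run E
t=3: ready={B,E} → run B
t=4: ready={B,E} → run B
t=5: ready={B,E} → run B
t=6: ready={B,C,E} → run B
t=7: ready={C,D,E} → run D
t=8: ready={C,D,E} → run D
t=9: ready={C,D,E,F} → run D
t=10: ready={C,D,E,F} → run D
t=11: ready={C,E,F} → run F
t=12: ready={C,E,F,G} → run F
t=13: ready={C,E,F,G} → run F
t=14: ready={C,E,F,G,H} → run F
t=15: ready={C,E,F,G,H} → run F
t=16: ready={C,E,F,G,H} → run F
t=17: ready={C,E,G,H} → run C
t=18: ready={C,E,G,H} → run C
t=19: ready={C,E,G,H} → run C
t=20: ready={C,E,G,H} → run C
t=21: ready={C,E,G,H} → run C
t=22: ready={C,E,G,H} → run C
t=23: ready={C,E,G,H} → run C
t=24: ready={E,G,H} → run E
t=25: ready={E,G,H} → run E
t=26: ready={E,G,H} → run E
t=27: ready={E,G,H} → run E
t=28: ready={E,G,H} → run E
t=29: ready={G,H} → run G
t=30: ready={G,H} → run G
t=31: ready={G,H} → run G
t=32: ready={G,H} → run G
t=33: ready={G,H} → run G
t=34: ready={H} → run H
t=35: ready={H} → run H
t=36: ready={H} → run H
t=37: ready={H} → run H
t=38: ready={H} → run H
t=39: ready={H} → run H
t=40: (idle)
t=41: (idle)
t=42: (idle)
t=43: (idle)
t=44: (idle)
t=45: (idle)
t=46: (idle)
t=47: (idle)
t=48: (idle)
t=49: (idle)

context switches = 9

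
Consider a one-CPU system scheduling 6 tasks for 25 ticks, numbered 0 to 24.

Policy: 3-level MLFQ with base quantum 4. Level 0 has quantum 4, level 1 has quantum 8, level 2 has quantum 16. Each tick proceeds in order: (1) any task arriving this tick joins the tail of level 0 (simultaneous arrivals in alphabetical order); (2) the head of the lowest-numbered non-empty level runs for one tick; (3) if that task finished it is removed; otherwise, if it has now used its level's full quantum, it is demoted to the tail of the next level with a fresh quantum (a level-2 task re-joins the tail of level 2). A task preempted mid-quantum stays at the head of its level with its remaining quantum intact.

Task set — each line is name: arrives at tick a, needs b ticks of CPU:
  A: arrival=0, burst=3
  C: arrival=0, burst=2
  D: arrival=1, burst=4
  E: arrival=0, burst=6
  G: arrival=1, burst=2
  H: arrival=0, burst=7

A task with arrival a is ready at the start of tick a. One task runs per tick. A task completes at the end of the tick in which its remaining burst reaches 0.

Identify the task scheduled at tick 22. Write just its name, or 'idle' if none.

t=0: L0/L1/L2 = ACEH/-/- → run A
t=1: L0/L1/L2 = ACEHDG/-/- → run A
t=2: L0/L1/L2 = ACEHDG/-/- → run A
t=3: L0/L1/L2 = CEHDG/-/- → run C
t=4: L0/L1/L2 = CEHDG/-/- → run C
t=5: L0/L1/L2 = EHDG/-/- → run E
t=6: L0/L1/L2 = EHDG/-/- → run E
t=7: L0/L1/L2 = EHDG/-/- → run E
t=8: L0/L1/L2 = EHDG/-/- → run E
t=9: L0/L1/L2 = HDG/E/- → run H
t=10: L0/L1/L2 = HDG/E/- → run H
t=11: L0/L1/L2 = HDG/E/- → run H
t=12: L0/L1/L2 = HDG/E/- → run H
t=13: L0/L1/L2 = DG/EH/- → run D
t=14: L0/L1/L2 = DG/EH/- → run D
t=15: L0/L1/L2 = DG/EH/- → run D
t=16: L0/L1/L2 = DG/EH/- → run D
t=17: L0/L1/L2 = G/EH/- → run G
t=18: L0/L1/L2 = G/EH/- → run G
t=19: L0/L1/L2 = -/EH/- → run E
t=20: L0/L1/L2 = -/EH/- → run E
t=21: L0/L1/L2 = -/H/- → run H
t=22: L0/L1/L2 = -/H/- → run H
t=23: L0/L1/L2 = -/H/- → run H
t=24: (idle)

running at tick 22 = H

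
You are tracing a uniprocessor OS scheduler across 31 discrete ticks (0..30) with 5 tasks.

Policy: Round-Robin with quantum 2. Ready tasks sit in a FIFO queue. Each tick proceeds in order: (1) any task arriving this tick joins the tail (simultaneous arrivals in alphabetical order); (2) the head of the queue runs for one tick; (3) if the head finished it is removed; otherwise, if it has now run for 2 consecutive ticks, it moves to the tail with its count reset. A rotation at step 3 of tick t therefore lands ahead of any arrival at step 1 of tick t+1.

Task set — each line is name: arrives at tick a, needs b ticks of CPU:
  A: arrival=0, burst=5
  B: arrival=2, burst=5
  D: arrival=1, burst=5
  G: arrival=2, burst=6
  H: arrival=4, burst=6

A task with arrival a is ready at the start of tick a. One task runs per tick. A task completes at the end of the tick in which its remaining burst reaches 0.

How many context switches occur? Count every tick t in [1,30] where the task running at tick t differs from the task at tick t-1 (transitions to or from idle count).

context switches = 15

t=0: queue=[A] q_used=0 → run A
t=1: queue=[A,D] q_used=1 → run A
t=2: queue=[D,A,B,G] q_used=0 → run D
t=3: queue=[D,A,B,G] q_used=1 → run D
t=4: queue=[A,B,G,D,H] q_used=0 → run A
t=5: queue=[A,B,G,D,H] q_used=1 → run A
t=6: queue=[B,G,D,H,A] q_used=0 → run B
t=7: queue=[B,G,D,H,A] q_used=1 → run B
t=8: queue=[G,D,H,A,B] q_used=0 → run G
t=9: queue=[G,D,H,A,B] q_used=1 → run G
t=10: queue=[D,H,A,B,G] q_used=0 → run D
t=11: queue=[D,H,A,B,G] q_used=1 → run D
t=12: queue=[H,A,B,G,D] q_used=0 → run H
t=13: queue=[H,A,B,G,D] q_used=1 → run H
t=14: queue=[A,B,G,D,H] q_used=0 → run A
t=15: queue=[B,G,D,H] q_used=0 → run B
t=16: queue=[B,G,D,H] q_used=1 → run B
t=17: queue=[G,D,H,B] q_used=0 → run G
t=18: queue=[G,D,H,B] q_used=1 → run G
t=19: queue=[D,H,B,G] q_used=0 → run D
t=20: queue=[H,B,G] q_used=0 → run H
t=21: queue=[H,B,G] q_used=1 → run H
t=22: queue=[B,G,H] q_used=0 → run B
t=23: queue=[G,H] q_used=0 → run G
t=24: queue=[G,H] q_used=1 → run G
t=25: queue=[H] q_used=0 → run H
t=26: queue=[H] q_used=1 → run H
t=27: (idle)
t=28: (idle)
t=29: (idle)
t=30: (idle)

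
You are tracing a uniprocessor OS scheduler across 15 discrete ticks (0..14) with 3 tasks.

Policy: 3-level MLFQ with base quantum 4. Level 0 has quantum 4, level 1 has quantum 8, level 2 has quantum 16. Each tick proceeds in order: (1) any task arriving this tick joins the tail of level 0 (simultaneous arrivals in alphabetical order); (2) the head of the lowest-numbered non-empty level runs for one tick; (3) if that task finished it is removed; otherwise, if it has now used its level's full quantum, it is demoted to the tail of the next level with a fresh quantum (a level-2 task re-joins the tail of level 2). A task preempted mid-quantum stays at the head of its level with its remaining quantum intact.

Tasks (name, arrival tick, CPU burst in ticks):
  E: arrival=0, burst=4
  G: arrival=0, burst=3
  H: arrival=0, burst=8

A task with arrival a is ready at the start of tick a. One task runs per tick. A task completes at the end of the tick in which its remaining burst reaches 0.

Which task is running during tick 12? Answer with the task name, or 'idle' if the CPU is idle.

t=0: L0/L1/L2 = EGH/-/- → run E
t=1: L0/L1/L2 = EGH/-/- → run E
t=2: L0/L1/L2 = EGH/-/- → run E
t=3: L0/L1/L2 = EGH/-/- → run E
t=4: L0/L1/L2 = GH/-/- → run G
t=5: L0/L1/L2 = GH/-/- → run G
t=6: L0/L1/L2 = GH/-/- → run G
t=7: L0/L1/L2 = H/-/- → run H
t=8: L0/L1/L2 = H/-/- → run H
t=9: L0/L1/L2 = H/-/- → run H
t=10: L0/L1/L2 = H/-/- → run H
t=11: L0/L1/L2 = -/H/- → run H
t=12: L0/L1/L2 = -/H/- → run H
t=13: L0/L1/L2 = -/H/- → run H
t=14: L0/L1/L2 = -/H/- → run H

running at tick 12 = H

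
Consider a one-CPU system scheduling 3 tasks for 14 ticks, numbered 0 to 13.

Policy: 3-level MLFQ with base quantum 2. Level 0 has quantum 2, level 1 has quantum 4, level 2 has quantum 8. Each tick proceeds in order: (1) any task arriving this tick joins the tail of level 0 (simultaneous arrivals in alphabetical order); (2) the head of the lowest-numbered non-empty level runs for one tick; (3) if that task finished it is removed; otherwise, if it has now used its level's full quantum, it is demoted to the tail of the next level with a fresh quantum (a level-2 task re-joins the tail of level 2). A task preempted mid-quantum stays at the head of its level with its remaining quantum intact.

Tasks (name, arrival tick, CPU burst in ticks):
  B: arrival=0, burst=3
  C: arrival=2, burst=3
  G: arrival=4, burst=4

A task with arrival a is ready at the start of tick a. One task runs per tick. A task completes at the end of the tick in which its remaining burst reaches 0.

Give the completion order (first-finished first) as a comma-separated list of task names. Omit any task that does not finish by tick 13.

completion order = B, C, G

t=0: L0/L1/L2 = B/-/- → run B
t=1: L0/L1/L2 = B/-/- → run B
t=2: L0/L1/L2 = C/B/- → run C
t=3: L0/L1/L2 = C/B/- → run C
t=4: L0/L1/L2 = G/BC/- → run G
t=5: L0/L1/L2 = G/BC/- → run G
t=6: L0/L1/L2 = -/BCG/- → run B
t=7: L0/L1/L2 = -/CG/- → run C
t=8: L0/L1/L2 = -/G/- → run G
t=9: L0/L1/L2 = -/G/- → run G
t=10: (idle)
t=11: (idle)
t=12: (idle)
t=13: (idle)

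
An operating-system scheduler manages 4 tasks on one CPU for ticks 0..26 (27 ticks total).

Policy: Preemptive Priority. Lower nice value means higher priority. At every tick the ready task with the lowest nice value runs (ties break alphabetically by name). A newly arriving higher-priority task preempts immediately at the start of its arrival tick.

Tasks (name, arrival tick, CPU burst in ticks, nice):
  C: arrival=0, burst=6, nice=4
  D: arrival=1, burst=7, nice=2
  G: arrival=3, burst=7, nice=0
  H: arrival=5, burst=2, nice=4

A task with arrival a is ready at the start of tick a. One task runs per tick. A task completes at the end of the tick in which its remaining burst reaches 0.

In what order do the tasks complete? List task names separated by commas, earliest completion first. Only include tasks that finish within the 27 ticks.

completion order = G, D, C, H

t=0: ready={C} → run C
t=1: ready={C,D} → run D
t=2: ready={C,D} → run D
t=3: ready={C,D,G} → run G
t=4: ready={C,D,G} → run G
t=5: ready={C,D,G,H} → run G
t=6: ready={C,D,G,H} → run G
t=7: ready={C,D,G,H} → run G
t=8: ready={C,D,G,H} → run G
t=9: ready={C,D,G,H} → run G
t=10: ready={C,D,H} → run D
t=11: ready={C,D,H} → run D
t=12: ready={C,D,H} → run D
t=13: ready={C,D,H} → run D
t=14: ready={C,D,H} → run D
t=15: ready={C,H} → run C
t=16: ready={C,H} → run C
t=17: ready={C,H} → run C
t=18: ready={C,H} → run C
t=19: ready={C,H} → run C
t=20: ready={H} → run H
t=21: ready={H} → run H
t=22: (idle)
t=23: (idle)
t=24: (idle)
t=25: (idle)
t=26: (idle)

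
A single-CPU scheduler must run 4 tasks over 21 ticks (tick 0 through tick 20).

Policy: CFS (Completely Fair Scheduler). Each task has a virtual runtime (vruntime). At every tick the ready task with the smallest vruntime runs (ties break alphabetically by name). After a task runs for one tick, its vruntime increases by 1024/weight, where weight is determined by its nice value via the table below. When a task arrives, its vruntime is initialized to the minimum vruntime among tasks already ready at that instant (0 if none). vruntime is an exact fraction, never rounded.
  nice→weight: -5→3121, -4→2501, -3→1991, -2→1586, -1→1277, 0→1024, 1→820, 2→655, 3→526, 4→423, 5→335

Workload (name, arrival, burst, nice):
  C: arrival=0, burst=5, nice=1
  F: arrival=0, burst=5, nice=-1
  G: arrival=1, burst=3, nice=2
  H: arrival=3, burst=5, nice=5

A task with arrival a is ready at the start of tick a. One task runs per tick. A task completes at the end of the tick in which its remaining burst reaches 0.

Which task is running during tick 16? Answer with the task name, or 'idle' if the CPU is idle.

t=0: vr[C=0 F=0] → run C
t=1: vr[C=256/205 F=0 G=0] → run F
t=2: vr[C=256/205 F=1024/1277 G=0] → run G
t=3: vr[C=256/205 F=1024/1277 G=1024/655 H=1024/1277] → run F
t=4: vr[C=256/205 F=2048/1277 G=1024/655 H=1024/1277] → run H
t=5: vr[C=256/205 F=2048/1277 G=1024/655 H=1650688/427795] → run C
t=6: vr[C=512/205 F=2048/1277 G=1024/655 H=1650688/427795] → run G
t=7: vr[C=512/205 F=2048/1277 G=2048/655 H=1650688/427795] → run F
t=8: vr[C=512/205 F=3072/1277 G=2048/655 H=1650688/427795] → run F
t=9: vr[C=512/205 F=4096/1277 G=2048/655 H=1650688/427795] → run C
t=10: vr[C=768/205 F=4096/1277 G=2048/655 H=1650688/427795] → run G
t=11: vr[C=768/205 F=4096/1277 H=1650688/427795] → run F
t=12: vr[C=768/205 H=1650688/427795] → run C
t=13: vr[C=1024/205 H=1650688/427795] → run H
t=14: vr[C=1024/205 H=2958336/427795] → run C
t=15: vr[H=2958336/427795] → run H
t=16: vr[H=4265984/427795] → run H
t=17: vr[H=5573632/427795] → run H
t=18: (idle)
t=19: (idle)
t=20: (idle)

running at tick 16 = H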